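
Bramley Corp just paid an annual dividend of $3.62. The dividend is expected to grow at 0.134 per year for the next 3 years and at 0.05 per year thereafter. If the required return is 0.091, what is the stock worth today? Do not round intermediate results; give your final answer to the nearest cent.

D_1 = 4.10508
D_2 = 4.65516
D_3 = 5.27895
Terminal value at year 3: TV = D_3×(1+g_2)/(r−g_2) = 5.54290/0.041 = 135.19268
P_0 = D_1/(1+r)^1 + D_2/(1+r)^2 + D_3/(1+r)^3 + TV/(1+r)^3
    = 3.76268 + 3.91098 + 4.06512 + 104.10676 = 115.84553

$115.85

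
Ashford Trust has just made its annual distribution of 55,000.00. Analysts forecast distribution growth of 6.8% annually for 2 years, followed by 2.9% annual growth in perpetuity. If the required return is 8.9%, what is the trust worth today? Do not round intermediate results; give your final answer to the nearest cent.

D_1 = 58740.00000
D_2 = 62734.32000
Terminal value at year 2: TV = D_2×(1+g_2)/(r−g_2) = 64553.61528/0.06 = 1075893.58800
P_0 = D_1/(1+r)^1 + D_2/(1+r)^2 + TV/(1+r)^2
    = 53939.39394 + 52899.24034 + 907221.97178 = 1014060.60606

1014060.61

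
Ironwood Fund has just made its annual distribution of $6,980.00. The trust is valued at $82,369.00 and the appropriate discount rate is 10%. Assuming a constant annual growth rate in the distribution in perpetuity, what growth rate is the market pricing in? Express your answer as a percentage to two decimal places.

P = D₀(1+g)/(r−g) ⇒ P(r−g) = D₀(1+g) ⇒ g(P+D₀) = P·r − D₀
g = (P·r − D₀)/(P + D₀) = ($82,369.00×0.1 − $6,980.00) / ($82,369.00 + $6,980.00) = 0.014067

1.41%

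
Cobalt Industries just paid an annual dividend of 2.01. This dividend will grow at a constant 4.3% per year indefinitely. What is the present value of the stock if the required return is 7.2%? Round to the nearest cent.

72.29

D₁ = D₀ × (1 + g) = 2.01 × 1.043 = 2.0964
Growing perpetuity: P = D₁ / (r − g) = 2.0964 / (0.072 − 0.043) = 72.29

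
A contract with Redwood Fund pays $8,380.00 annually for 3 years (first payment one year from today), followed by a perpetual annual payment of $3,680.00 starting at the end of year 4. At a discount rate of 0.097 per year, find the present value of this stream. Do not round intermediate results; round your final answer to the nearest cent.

PV of 3-year annuity: $8,380.00 × [1 − (1+0.097)^−3] / 0.097 = 20950.37971
Perpetuity value at year 3: $3,680.00 / 0.097 = 37938.14433
PV of perpetuity: 37938.14433 / (1+0.097)^3 = 28737.97758
Total PV = 20950.37971 + 28737.97758 = 49688.35729

$49688.36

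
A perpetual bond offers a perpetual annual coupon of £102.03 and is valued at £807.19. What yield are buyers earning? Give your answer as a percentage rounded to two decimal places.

12.64%

P = C/r ⇒ r = C/P = £102.03/£807.19 = 0.126401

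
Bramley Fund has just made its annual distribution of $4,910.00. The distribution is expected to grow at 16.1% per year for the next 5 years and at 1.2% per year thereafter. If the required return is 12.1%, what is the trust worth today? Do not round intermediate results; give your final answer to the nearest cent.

$81627.53

D_1 = 5700.51000
D_2 = 6618.29211
D_3 = 7683.83714
D_4 = 8920.93492
D_5 = 10357.20544
Terminal value at year 5: TV = D_5×(1+g_2)/(r−g_2) = 10481.49191/0.109 = 96160.47621
P_0 = D_1/(1+r)^1 + D_2/(1+r)^2 + D_3/(1+r)^3 + D_4/(1+r)^4 + D_5/(1+r)^5 + TV/(1+r)^5
    = 5085.20071 + 5266.65301 + 5454.57997 + 5649.21262 + 5850.79023 + 54321.09832 = 81627.53488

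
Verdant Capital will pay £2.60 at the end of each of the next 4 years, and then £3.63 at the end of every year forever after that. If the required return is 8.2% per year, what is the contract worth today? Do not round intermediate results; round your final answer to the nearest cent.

£40.87

PV of 4-year annuity: £2.60 × [1 − (1+0.082)^−4] / 0.082 = 8.57333
Perpetuity value at year 4: £3.63 / 0.082 = 44.26829
PV of perpetuity: 44.26829 / (1+0.082)^4 = 32.29860
Total PV = 8.57333 + 32.29860 = 40.87193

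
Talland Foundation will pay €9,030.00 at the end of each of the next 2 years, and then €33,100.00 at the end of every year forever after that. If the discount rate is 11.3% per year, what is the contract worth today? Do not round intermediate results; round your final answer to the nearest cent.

PV of 2-year annuity: €9,030.00 × [1 − (1+0.113)^−2] / 0.113 = 15402.70220
Perpetuity value at year 2: €33,100.00 / 0.113 = 292920.35398
PV of perpetuity: 292920.35398 / (1+0.113)^2 = 236460.83651
Total PV = 15402.70220 + 236460.83651 = 251863.53871

€251863.54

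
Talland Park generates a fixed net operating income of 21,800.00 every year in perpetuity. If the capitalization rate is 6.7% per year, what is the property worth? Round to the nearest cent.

Level perpetuity: PV = C / r = 21,800.00 / 0.067 = 325,373.13

325373.13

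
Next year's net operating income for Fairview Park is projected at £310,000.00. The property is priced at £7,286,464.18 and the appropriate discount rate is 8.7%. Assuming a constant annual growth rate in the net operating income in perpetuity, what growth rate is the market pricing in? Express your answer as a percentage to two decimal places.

4.45%

P = D₁/(r−g) ⇒ g = r − D₁/P = 0.087 − £310,000.00/£7,286,464.18 = 0.044455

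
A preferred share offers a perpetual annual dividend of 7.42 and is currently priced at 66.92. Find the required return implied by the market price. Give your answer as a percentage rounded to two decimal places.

P = C/r ⇒ r = C/P = 7.42/66.92 = 0.110879

11.09%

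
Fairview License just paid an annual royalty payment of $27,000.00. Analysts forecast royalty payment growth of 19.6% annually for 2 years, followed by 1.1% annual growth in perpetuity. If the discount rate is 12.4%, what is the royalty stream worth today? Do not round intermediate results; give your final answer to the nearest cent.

D_1 = 32292.00000
D_2 = 38621.23200
Terminal value at year 2: TV = D_2×(1+g_2)/(r−g_2) = 39046.06555/0.113 = 345540.40312
P_0 = D_1/(1+r)^1 + D_2/(1+r)^2 + TV/(1+r)^2
    = 28729.53737 + 30569.86360 + 273505.59383 = 332804.99480

$332804.99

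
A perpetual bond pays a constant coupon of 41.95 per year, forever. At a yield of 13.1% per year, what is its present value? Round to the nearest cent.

Level perpetuity: PV = C / r = 41.95 / 0.131 = 320.23

320.23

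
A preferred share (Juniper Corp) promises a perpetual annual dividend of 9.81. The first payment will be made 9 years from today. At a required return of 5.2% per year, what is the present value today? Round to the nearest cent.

Value at end of year 8: C / r = 9.81 / 0.052 = 188.6538
Discount to today: PV = 188.6538 / (1 + 0.052)^8 = 188.6538 / 1.500120 = 125.76

125.76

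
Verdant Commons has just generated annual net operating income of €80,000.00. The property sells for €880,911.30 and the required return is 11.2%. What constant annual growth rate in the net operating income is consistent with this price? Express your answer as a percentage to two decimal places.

P = D₀(1+g)/(r−g) ⇒ P(r−g) = D₀(1+g) ⇒ g(P+D₀) = P·r − D₀
g = (P·r − D₀)/(P + D₀) = (€880,911.30×0.112 − €80,000.00) / (€880,911.30 + €80,000.00) = 0.019421

1.94%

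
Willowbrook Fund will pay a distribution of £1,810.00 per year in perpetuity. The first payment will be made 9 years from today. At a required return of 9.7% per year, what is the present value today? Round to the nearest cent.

£8897.21

Value at end of year 8: C / r = £1,810.00 / 0.097 = £18,659.7938
Discount to today: PV = £18,659.7938 / (1 + 0.097)^8 = £18,659.7938 / 2.097264 = £8,897.21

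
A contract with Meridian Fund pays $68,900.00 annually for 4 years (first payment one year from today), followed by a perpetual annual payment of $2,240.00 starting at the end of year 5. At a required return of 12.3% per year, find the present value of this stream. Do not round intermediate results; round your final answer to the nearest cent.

PV of 4-year annuity: $68,900.00 × [1 − (1+0.123)^−4] / 0.123 = 207957.95166
Perpetuity value at year 4: $2,240.00 / 0.123 = 18211.38211
PV of perpetuity: 18211.38211 / (1+0.123)^4 = 11450.48499
Total PV = 207957.95166 + 11450.48499 = 219408.43665

$219408.44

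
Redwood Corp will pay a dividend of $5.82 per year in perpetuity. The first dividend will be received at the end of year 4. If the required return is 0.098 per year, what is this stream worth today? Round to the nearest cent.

Value at end of year 3: C / r = $5.82 / 0.098 = $59.3878
Discount to today: PV = $59.3878 / (1 + 0.098)^3 = $59.3878 / 1.323753 = $44.86

$44.86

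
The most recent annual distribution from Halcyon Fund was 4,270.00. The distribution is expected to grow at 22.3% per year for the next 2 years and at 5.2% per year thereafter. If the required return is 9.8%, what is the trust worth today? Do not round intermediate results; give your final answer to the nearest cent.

D_1 = 5222.21000
D_2 = 6386.76283
Terminal value at year 2: TV = D_2×(1+g_2)/(r−g_2) = 6718.87450/0.046 = 146062.48907
P_0 = D_1/(1+r)^1 + D_2/(1+r)^2 + TV/(1+r)^2
    = 4756.11111 + 5297.56274 + 121152.95658 = 131206.63043

131206.63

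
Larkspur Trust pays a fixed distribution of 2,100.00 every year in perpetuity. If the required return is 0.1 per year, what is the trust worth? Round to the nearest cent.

21000.00

Level perpetuity: PV = C / r = 2,100.00 / 0.1 = 21,000.00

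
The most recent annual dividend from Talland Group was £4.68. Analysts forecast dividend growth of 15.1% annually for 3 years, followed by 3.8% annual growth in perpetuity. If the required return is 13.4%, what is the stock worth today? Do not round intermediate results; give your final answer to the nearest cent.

D_1 = 5.38668
D_2 = 6.20007
D_3 = 7.13628
Terminal value at year 3: TV = D_3×(1+g_2)/(r−g_2) = 7.40746/0.096 = 77.16102
P_0 = D_1/(1+r)^1 + D_2/(1+r)^2 + D_3/(1+r)^3 + TV/(1+r)^3
    = 4.75016 + 4.82137 + 4.89365 + 52.91256 = 67.37774

£67.38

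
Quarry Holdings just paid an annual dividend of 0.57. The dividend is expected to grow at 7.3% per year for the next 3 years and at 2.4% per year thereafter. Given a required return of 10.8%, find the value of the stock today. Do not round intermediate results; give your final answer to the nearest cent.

7.91

D_1 = 0.61161
D_2 = 0.65626
D_3 = 0.70416
Terminal value at year 3: TV = D_3×(1+g_2)/(r−g_2) = 0.72106/0.084 = 8.58410
P_0 = D_1/(1+r)^1 + D_2/(1+r)^2 + D_3/(1+r)^3 + TV/(1+r)^3
    = 0.55199 + 0.53456 + 0.51767 + 6.31067 = 7.91489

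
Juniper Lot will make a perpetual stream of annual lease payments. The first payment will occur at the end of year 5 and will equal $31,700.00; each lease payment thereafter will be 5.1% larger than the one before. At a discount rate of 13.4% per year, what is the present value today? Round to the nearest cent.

Value at end of year 4: C₁ / (r − g) = $31,700.00 / (0.134 − 0.051) = $381,927.7108
Discount to today: PV = $381,927.7108 / (1 + 0.134)^4 = $381,927.7108 / 1.653683 = $230,955.84

$230955.84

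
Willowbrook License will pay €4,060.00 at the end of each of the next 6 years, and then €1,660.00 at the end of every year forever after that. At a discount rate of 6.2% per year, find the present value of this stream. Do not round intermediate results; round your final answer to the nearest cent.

€38501.98

PV of 6-year annuity: €4,060.00 × [1 − (1+0.062)^−6] / 0.062 = 19839.49819
Perpetuity value at year 6: €1,660.00 / 0.062 = 26774.19355
PV of perpetuity: 26774.19355 / (1+0.062)^6 = 18662.47754
Total PV = 19839.49819 + 18662.47754 = 38501.97573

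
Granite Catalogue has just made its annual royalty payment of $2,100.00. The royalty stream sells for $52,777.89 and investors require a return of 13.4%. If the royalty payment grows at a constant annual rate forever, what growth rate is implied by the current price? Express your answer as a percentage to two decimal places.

P = D₀(1+g)/(r−g) ⇒ P(r−g) = D₀(1+g) ⇒ g(P+D₀) = P·r − D₀
g = (P·r − D₀)/(P + D₀) = ($52,777.89×0.134 − $2,100.00) / ($52,777.89 + $2,100.00) = 0.090605

9.06%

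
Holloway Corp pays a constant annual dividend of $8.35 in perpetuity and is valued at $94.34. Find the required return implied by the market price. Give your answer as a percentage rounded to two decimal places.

8.85%

P = C/r ⇒ r = C/P = $8.35/$94.34 = 0.088510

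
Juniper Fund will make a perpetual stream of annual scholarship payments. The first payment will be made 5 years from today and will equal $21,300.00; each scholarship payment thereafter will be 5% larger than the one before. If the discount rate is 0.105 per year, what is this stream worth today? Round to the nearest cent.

$259757.32

Value at end of year 4: C₁ / (r − g) = $21,300.00 / (0.105 − 0.05) = $387,272.7273
Discount to today: PV = $387,272.7273 / (1 + 0.105)^4 = $387,272.7273 / 1.490902 = $259,757.32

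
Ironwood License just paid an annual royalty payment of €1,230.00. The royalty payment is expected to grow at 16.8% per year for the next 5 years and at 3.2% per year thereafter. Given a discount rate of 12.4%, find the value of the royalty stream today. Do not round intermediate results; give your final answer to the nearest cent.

€23628.88

D_1 = 1436.64000
D_2 = 1677.99552
D_3 = 1959.89877
D_4 = 2289.16176
D_5 = 2673.74094
Terminal value at year 5: TV = D_5×(1+g_2)/(r−g_2) = 2759.30065/0.092 = 29992.39833
P_0 = D_1/(1+r)^1 + D_2/(1+r)^2 + D_3/(1+r)^3 + D_4/(1+r)^4 + D_5/(1+r)^5 + TV/(1+r)^5
    = 1278.14947 + 1328.18379 + 1380.17675 + 1434.20502 + 1490.34827 + 16717.81978 = 23628.88307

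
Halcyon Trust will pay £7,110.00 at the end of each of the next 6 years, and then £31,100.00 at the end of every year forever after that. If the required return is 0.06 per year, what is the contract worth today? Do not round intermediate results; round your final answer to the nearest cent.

£400366.72

PV of 6-year annuity: £7,110.00 × [1 − (1+0.06)^−6] / 0.06 = 34962.17596
Perpetuity value at year 6: £31,100.00 / 0.06 = 518333.33333
PV of perpetuity: 518333.33333 / (1+0.06)^6 = 365404.54679
Total PV = 34962.17596 + 365404.54679 = 400366.72275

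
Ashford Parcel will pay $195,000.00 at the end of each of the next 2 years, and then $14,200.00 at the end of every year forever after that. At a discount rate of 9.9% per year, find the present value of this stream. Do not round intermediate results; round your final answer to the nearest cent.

$457641.07

PV of 2-year annuity: $195,000.00 × [1 − (1+0.099)^−2] / 0.099 = 338884.46855
Perpetuity value at year 2: $14,200.00 / 0.099 = 143434.34343
PV of perpetuity: 143434.34343 / (1+0.099)^2 = 118756.60265
Total PV = 338884.46855 + 118756.60265 = 457641.07120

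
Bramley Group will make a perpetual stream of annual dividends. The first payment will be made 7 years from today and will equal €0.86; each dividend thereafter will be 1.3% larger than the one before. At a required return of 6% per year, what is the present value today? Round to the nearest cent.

Value at end of year 6: C₁ / (r − g) = €0.86 / (0.06 − 0.013) = €18.2979
Discount to today: PV = €18.2979 / (1 + 0.06)^6 = €18.2979 / 1.418519 = €12.90

€12.90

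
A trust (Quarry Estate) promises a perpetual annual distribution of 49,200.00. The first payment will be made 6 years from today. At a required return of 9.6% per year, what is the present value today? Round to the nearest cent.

Value at end of year 5: C / r = 49,200.00 / 0.096 = 512,500.0000
Discount to today: PV = 512,500.0000 / (1 + 0.096)^5 = 512,500.0000 / 1.581440 = 324,071.69

324071.69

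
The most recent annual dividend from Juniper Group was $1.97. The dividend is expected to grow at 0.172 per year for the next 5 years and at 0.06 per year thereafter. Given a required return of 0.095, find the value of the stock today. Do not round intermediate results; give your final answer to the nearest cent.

$95.94

D_1 = 2.30884
D_2 = 2.70596
D_3 = 3.17139
D_4 = 3.71686
D_5 = 4.35616
Terminal value at year 5: TV = D_5×(1+g_2)/(r−g_2) = 4.61753/0.035 = 131.92956
P_0 = D_1/(1+r)^1 + D_2/(1+r)^2 + D_3/(1+r)^3 + D_4/(1+r)^4 + D_5/(1+r)^5 + TV/(1+r)^5
    = 2.10853 + 2.25680 + 2.41550 + 2.58536 + 2.76716 + 83.80530 = 95.93864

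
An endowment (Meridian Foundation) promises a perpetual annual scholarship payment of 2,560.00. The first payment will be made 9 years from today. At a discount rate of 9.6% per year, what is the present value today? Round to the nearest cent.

Value at end of year 8: C / r = 2,560.00 / 0.096 = 26,666.6667
Discount to today: PV = 26,666.6667 / (1 + 0.096)^8 = 26,666.6667 / 2.082018 = 12,808.09

12808.09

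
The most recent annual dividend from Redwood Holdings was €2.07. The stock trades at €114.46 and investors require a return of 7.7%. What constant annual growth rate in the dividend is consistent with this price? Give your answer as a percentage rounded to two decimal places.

5.79%

P = D₀(1+g)/(r−g) ⇒ P(r−g) = D₀(1+g) ⇒ g(P+D₀) = P·r − D₀
g = (P·r − D₀)/(P + D₀) = (€114.46×0.077 − €2.07) / (€114.46 + €2.07) = 0.057869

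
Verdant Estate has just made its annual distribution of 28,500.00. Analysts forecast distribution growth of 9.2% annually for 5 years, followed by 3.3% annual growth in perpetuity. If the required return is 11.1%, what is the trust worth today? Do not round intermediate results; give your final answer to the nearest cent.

D_1 = 31122.00000
D_2 = 33985.22400
D_3 = 37111.86461
D_4 = 40526.15615
D_5 = 44254.56252
Terminal value at year 5: TV = D_5×(1+g_2)/(r−g_2) = 45714.96308/0.078 = 586089.27027
P_0 = D_1/(1+r)^1 + D_2/(1+r)^2 + D_3/(1+r)^3 + D_4/(1+r)^4 + D_5/(1+r)^5 + TV/(1+r)^5
    = 28012.60126 + 27533.53787 + 27062.66729 + 26599.84940 + 26144.94648 + 346252.94505 = 481606.54735

481606.55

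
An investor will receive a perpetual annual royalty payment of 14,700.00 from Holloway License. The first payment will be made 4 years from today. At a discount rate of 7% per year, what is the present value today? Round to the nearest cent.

171422.55

Value at end of year 3: C / r = 14,700.00 / 0.07 = 210,000.0000
Discount to today: PV = 210,000.0000 / (1 + 0.07)^3 = 210,000.0000 / 1.225043 = 171,422.55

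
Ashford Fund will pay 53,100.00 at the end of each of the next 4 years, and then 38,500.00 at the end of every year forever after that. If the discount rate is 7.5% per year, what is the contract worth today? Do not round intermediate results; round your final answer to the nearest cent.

562233.50

PV of 4-year annuity: 53,100.00 × [1 − (1+0.075)^−4] / 0.075 = 177849.22492
Perpetuity value at year 4: 38,500.00 / 0.075 = 513333.33333
PV of perpetuity: 513333.33333 / (1+0.075)^4 = 384384.27195
Total PV = 177849.22492 + 384384.27195 = 562233.49687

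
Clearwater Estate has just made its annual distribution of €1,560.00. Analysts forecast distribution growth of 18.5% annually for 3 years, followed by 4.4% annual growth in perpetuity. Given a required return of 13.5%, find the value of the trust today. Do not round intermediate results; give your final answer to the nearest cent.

€25472.71

D_1 = 1848.60000
D_2 = 2190.59100
D_3 = 2595.85034
Terminal value at year 3: TV = D_3×(1+g_2)/(r−g_2) = 2710.06775/0.091 = 29780.96428
P_0 = D_1/(1+r)^1 + D_2/(1+r)^2 + D_3/(1+r)^3 + TV/(1+r)^3
    = 1628.72247 + 1700.47236 + 1775.38303 + 20368.13061 = 25472.70846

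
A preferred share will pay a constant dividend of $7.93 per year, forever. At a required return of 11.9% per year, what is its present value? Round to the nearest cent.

$66.64

Level perpetuity: PV = C / r = $7.93 / 0.119 = $66.64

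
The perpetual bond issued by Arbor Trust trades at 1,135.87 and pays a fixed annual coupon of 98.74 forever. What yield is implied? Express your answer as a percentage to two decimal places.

P = C/r ⇒ r = C/P = 98.74/1,135.87 = 0.086929

8.69%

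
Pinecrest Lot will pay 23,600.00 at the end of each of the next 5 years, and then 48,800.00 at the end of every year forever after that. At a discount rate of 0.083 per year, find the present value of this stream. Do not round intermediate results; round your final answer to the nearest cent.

PV of 5-year annuity: 23,600.00 × [1 − (1+0.083)^−5] / 0.083 = 93487.58530
Perpetuity value at year 5: 48,800.00 / 0.083 = 587951.80723
PV of perpetuity: 587951.80723 / (1+0.083)^5 = 394638.49525
Total PV = 93487.58530 + 394638.49525 = 488126.08055

488126.08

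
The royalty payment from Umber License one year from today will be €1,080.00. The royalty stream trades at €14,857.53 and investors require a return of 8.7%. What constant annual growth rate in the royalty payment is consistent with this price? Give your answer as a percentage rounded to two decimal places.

1.43%

P = D₁/(r−g) ⇒ g = r − D₁/P = 0.087 − €1,080.00/€14,857.53 = 0.014310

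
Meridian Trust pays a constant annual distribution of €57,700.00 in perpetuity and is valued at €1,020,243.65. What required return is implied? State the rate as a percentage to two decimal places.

5.66%

P = C/r ⇒ r = C/P = €57,700.00/€1,020,243.65 = 0.056555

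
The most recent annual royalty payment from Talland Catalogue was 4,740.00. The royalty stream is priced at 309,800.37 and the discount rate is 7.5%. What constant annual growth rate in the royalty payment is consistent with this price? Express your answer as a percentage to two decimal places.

5.88%

P = D₀(1+g)/(r−g) ⇒ P(r−g) = D₀(1+g) ⇒ g(P+D₀) = P·r − D₀
g = (P·r − D₀)/(P + D₀) = (309,800.37×0.075 − 4,740.00) / (309,800.37 + 4,740.00) = 0.058800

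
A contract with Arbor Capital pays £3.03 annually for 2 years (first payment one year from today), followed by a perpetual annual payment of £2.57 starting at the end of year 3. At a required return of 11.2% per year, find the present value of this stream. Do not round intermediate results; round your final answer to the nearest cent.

PV of 2-year annuity: £3.03 × [1 − (1+0.112)^−2] / 0.112 = 5.17520
Perpetuity value at year 2: £2.57 / 0.112 = 22.94643
PV of perpetuity: 22.94643 / (1+0.112)^2 = 18.55690
Total PV = 5.17520 + 18.55690 = 23.73210

£23.73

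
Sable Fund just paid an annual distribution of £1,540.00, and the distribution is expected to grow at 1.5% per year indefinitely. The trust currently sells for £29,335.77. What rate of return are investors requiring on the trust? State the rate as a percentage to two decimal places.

6.83%

D₁ = £1,540.00 × 1.015 = £1,563.1000
P = D₁/(r − g) ⇒ r = D₁/P + g = £1,563.1000/£29,335.77 + 0.015 = 0.053283 + 0.015 = 0.068283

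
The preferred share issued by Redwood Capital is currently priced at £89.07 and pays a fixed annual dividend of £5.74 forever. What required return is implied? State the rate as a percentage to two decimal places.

6.44%

P = C/r ⇒ r = C/P = £5.74/£89.07 = 0.064444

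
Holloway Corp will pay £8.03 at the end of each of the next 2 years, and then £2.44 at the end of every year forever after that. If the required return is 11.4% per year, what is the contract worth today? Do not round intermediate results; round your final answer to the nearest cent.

£30.93

PV of 2-year annuity: £8.03 × [1 − (1+0.114)^−2] / 0.114 = 13.67887
Perpetuity value at year 2: £2.44 / 0.114 = 21.40351
PV of perpetuity: 21.40351 / (1+0.114)^2 = 17.24704
Total PV = 13.67887 + 17.24704 = 30.92591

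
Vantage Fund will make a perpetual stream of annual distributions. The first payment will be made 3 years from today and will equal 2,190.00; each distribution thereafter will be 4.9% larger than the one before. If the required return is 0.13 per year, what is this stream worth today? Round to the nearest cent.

21173.97

Value at end of year 2: C₁ / (r − g) = 2,190.00 / (0.13 − 0.049) = 27,037.0370
Discount to today: PV = 27,037.0370 / (1 + 0.13)^2 = 27,037.0370 / 1.276900 = 21,173.97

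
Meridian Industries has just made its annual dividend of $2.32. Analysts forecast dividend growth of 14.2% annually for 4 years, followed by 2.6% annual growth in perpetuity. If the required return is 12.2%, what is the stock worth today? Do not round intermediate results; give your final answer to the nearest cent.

$36.31

D_1 = 2.64944
D_2 = 3.02566
D_3 = 3.45530
D_4 = 3.94596
Terminal value at year 4: TV = D_4×(1+g_2)/(r−g_2) = 4.04855/0.096 = 42.17242
P_0 = D_1/(1+r)^1 + D_2/(1+r)^2 + D_3/(1+r)^3 + D_4/(1+r)^4 + TV/(1+r)^4
    = 2.36135 + 2.40345 + 2.44629 + 2.48989 + 26.61075 = 36.31173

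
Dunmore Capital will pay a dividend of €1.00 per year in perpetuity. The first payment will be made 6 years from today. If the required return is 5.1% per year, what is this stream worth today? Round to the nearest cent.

Value at end of year 5: C / r = €1.00 / 0.051 = €19.6078
Discount to today: PV = €19.6078 / (1 + 0.051)^5 = €19.6078 / 1.282371 = €15.29

€15.29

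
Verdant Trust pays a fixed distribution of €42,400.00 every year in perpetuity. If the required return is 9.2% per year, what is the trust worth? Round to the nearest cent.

Level perpetuity: PV = C / r = €42,400.00 / 0.092 = €460,869.57

€460869.57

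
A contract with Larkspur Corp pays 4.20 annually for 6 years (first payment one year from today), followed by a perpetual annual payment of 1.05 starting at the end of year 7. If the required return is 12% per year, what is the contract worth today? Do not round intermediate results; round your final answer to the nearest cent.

PV of 6-year annuity: 4.20 × [1 − (1+0.12)^−6] / 0.12 = 17.26791
Perpetuity value at year 6: 1.05 / 0.12 = 8.75000
PV of perpetuity: 8.75000 / (1+0.12)^6 = 4.43302
Total PV = 17.26791 + 4.43302 = 21.70093

21.70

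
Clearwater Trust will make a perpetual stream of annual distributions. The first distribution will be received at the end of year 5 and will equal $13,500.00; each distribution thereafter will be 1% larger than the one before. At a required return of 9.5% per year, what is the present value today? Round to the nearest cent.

$110473.56

Value at end of year 4: C₁ / (r − g) = $13,500.00 / (0.095 − 0.01) = $158,823.5294
Discount to today: PV = $158,823.5294 / (1 + 0.095)^4 = $158,823.5294 / 1.437661 = $110,473.56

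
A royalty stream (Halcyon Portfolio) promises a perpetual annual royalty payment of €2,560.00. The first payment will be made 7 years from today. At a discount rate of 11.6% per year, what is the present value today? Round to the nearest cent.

Value at end of year 6: C / r = €2,560.00 / 0.116 = €22,068.9655
Discount to today: PV = €22,068.9655 / (1 + 0.116)^6 = €22,068.9655 / 1.931902 = €11,423.44

€11423.44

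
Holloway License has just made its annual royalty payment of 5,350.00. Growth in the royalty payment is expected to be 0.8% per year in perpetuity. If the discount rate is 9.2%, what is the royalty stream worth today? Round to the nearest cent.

D₁ = D₀ × (1 + g) = 5,350.00 × 1.008 = 5,392.8000
Growing perpetuity: P = D₁ / (r − g) = 5,392.8000 / (0.092 − 0.008) = 64,200.00

64200.00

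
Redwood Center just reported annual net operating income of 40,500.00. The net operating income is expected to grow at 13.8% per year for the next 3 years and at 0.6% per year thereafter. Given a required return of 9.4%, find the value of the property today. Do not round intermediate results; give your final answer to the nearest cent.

D_1 = 46089.00000
D_2 = 52449.28200
D_3 = 59687.28292
Terminal value at year 3: TV = D_3×(1+g_2)/(r−g_2) = 60045.40661/0.088 = 682334.16606
P_0 = D_1/(1+r)^1 + D_2/(1+r)^2 + D_3/(1+r)^3 + TV/(1+r)^3
    = 42128.88483 + 43823.28239 + 45585.82757 + 521128.89240 = 652666.88718

652666.89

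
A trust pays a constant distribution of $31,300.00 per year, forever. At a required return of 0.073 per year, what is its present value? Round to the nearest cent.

$428767.12

Level perpetuity: PV = C / r = $31,300.00 / 0.073 = $428,767.12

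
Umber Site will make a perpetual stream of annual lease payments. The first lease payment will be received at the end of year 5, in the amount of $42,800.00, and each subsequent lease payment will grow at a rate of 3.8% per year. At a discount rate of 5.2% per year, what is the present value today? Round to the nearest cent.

$2496047.09

Value at end of year 4: C₁ / (r − g) = $42,800.00 / (0.052 − 0.038) = $3,057,142.8571
Discount to today: PV = $3,057,142.8571 / (1 + 0.052)^4 = $3,057,142.8571 / 1.224794 = $2,496,047.09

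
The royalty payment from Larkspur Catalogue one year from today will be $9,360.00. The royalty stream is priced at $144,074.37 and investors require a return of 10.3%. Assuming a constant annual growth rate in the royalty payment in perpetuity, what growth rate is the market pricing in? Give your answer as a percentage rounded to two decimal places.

P = D₁/(r−g) ⇒ g = r − D₁/P = 0.103 − $9,360.00/$144,074.37 = 0.038034

3.80%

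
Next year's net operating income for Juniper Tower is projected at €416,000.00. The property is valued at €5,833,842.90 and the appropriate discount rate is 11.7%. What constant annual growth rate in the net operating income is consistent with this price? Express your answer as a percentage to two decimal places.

P = D₁/(r−g) ⇒ g = r − D₁/P = 0.117 − €416,000.00/€5,833,842.90 = 0.045692

4.57%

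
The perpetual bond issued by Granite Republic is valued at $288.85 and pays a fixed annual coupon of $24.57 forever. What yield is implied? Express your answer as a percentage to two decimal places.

8.51%

P = C/r ⇒ r = C/P = $24.57/$288.85 = 0.085061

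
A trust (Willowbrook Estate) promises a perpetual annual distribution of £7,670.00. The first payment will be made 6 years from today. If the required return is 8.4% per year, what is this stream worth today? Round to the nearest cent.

£61005.59

Value at end of year 5: C / r = £7,670.00 / 0.084 = £91,309.5238
Discount to today: PV = £91,309.5238 / (1 + 0.084)^5 = £91,309.5238 / 1.496740 = £61,005.59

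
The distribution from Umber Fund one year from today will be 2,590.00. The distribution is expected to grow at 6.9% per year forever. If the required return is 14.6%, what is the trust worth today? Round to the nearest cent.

Growing perpetuity: P = D₁ / (r − g) = 2,590.0000 / (0.146 − 0.069) = 33,636.36

33636.36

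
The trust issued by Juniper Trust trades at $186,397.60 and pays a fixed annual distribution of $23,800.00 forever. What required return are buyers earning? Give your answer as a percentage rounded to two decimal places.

P = C/r ⇒ r = C/P = $23,800.00/$186,397.60 = 0.127684

12.77%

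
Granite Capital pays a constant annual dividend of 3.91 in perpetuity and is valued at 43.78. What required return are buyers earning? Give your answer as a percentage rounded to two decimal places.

P = C/r ⇒ r = C/P = 3.91/43.78 = 0.089310

8.93%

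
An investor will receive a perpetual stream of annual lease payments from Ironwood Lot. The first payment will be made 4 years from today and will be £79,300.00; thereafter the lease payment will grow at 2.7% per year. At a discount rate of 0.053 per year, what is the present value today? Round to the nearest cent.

£2612249.93

Value at end of year 3: C₁ / (r − g) = £79,300.00 / (0.053 − 0.027) = £3,050,000.0000
Discount to today: PV = £3,050,000.0000 / (1 + 0.053)^3 = £3,050,000.0000 / 1.167576 = £2,612,249.93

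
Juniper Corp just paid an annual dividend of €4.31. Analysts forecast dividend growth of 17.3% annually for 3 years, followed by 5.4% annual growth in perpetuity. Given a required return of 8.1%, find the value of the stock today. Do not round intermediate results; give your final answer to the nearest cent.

€230.23

D_1 = 5.05563
D_2 = 5.93025
D_3 = 6.95619
Terminal value at year 3: TV = D_3×(1+g_2)/(r−g_2) = 7.33182/0.027 = 271.54897
P_0 = D_1/(1+r)^1 + D_2/(1+r)^2 + D_3/(1+r)^3 + TV/(1+r)^3
    = 4.67681 + 5.07483 + 5.50674 + 214.96664 = 230.22502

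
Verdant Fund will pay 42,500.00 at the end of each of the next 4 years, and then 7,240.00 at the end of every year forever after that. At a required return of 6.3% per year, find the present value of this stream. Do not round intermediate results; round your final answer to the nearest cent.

236265.60

PV of 4-year annuity: 42,500.00 × [1 − (1+0.063)^−4] / 0.063 = 146260.94753
Perpetuity value at year 4: 7,240.00 / 0.063 = 114920.63492
PV of perpetuity: 114920.63492 / (1+0.063)^4 = 90004.65233
Total PV = 146260.94753 + 90004.65233 = 236265.59986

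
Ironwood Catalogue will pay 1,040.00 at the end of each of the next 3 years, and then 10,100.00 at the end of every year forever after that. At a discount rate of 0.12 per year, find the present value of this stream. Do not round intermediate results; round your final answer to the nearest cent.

PV of 3-year annuity: 1,040.00 × [1 − (1+0.12)^−3] / 0.12 = 2497.90452
Perpetuity value at year 3: 10,100.00 / 0.12 = 84166.66667
PV of perpetuity: 84166.66667 / (1+0.12)^3 = 59908.17086
Total PV = 2497.90452 + 59908.17086 = 62406.07538

62406.08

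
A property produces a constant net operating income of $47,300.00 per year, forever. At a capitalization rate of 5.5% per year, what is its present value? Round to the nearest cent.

Level perpetuity: PV = C / r = $47,300.00 / 0.055 = $860,000.00

$860000.00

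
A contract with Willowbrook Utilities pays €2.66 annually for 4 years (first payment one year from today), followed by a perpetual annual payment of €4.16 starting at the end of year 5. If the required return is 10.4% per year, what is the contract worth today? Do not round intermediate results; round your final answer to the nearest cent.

PV of 4-year annuity: €2.66 × [1 − (1+0.104)^−4] / 0.104 = 8.35935
Perpetuity value at year 4: €4.16 / 0.104 = 40.00000
PV of perpetuity: 40.00000 / (1+0.104)^4 = 26.92674
Total PV = 8.35935 + 26.92674 = 35.28608

€35.29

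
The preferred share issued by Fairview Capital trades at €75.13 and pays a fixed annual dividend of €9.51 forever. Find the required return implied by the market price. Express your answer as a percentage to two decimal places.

12.66%

P = C/r ⇒ r = C/P = €9.51/€75.13 = 0.126581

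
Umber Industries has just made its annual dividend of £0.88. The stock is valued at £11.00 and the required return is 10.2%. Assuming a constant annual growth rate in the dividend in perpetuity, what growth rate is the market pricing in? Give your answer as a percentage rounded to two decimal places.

P = D₀(1+g)/(r−g) ⇒ P(r−g) = D₀(1+g) ⇒ g(P+D₀) = P·r − D₀
g = (P·r − D₀)/(P + D₀) = (£11.00×0.102 − £0.88) / (£11.00 + £0.88) = 0.020370

2.04%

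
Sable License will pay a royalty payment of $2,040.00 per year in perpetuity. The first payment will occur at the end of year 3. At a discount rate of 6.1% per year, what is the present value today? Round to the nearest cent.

Value at end of year 2: C / r = $2,040.00 / 0.061 = $33,442.6230
Discount to today: PV = $33,442.6230 / (1 + 0.061)^2 = $33,442.6230 / 1.125721 = $29,707.74

$29707.74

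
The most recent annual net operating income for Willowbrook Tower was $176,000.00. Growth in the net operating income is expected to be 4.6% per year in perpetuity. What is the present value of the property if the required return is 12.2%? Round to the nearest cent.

$2422315.79

D₁ = D₀ × (1 + g) = $176,000.00 × 1.046 = $184,096.0000
Growing perpetuity: P = D₁ / (r − g) = $184,096.0000 / (0.122 − 0.046) = $2,422,315.79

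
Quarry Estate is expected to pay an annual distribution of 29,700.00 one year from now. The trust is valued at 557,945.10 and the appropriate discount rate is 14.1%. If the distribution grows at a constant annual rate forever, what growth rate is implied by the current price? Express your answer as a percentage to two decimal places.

8.78%

P = D₁/(r−g) ⇒ g = r − D₁/P = 0.141 − 29,700.00/557,945.10 = 0.087769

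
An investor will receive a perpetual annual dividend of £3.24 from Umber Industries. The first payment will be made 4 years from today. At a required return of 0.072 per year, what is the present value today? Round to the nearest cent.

Value at end of year 3: C / r = £3.24 / 0.072 = £45.0000
Discount to today: PV = £45.0000 / (1 + 0.072)^3 = £45.0000 / 1.231925 = £36.53

£36.53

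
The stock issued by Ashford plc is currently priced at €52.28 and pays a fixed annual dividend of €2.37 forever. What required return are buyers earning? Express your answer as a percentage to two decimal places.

P = C/r ⇒ r = C/P = €2.37/€52.28 = 0.045333

4.53%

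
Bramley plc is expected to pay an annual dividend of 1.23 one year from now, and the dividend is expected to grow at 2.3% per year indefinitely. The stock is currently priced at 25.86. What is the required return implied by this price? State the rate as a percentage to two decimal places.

7.06%

P = D₁/(r − g) ⇒ r = D₁/P + g = 1.2300/25.86 + 0.023 = 0.047564 + 0.023 = 0.070564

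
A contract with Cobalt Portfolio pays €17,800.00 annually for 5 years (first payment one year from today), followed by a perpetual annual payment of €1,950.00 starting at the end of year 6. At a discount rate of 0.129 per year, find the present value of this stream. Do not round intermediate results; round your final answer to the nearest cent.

€71000.69

PV of 5-year annuity: €17,800.00 × [1 − (1+0.129)^−5] / 0.129 = 62759.77569
Perpetuity value at year 5: €1,950.00 / 0.129 = 15116.27907
PV of perpetuity: 15116.27907 / (1+0.129)^5 = 8240.91038
Total PV = 62759.77569 + 8240.91038 = 71000.68608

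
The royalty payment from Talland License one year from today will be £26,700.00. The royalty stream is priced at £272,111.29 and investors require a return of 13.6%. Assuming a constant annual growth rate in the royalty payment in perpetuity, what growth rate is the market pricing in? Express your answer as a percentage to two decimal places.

3.79%

P = D₁/(r−g) ⇒ g = r − D₁/P = 0.136 − £26,700.00/£272,111.29 = 0.037878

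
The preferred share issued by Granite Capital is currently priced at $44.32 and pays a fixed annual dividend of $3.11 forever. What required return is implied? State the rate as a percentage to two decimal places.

P = C/r ⇒ r = C/P = $3.11/$44.32 = 0.070171

7.02%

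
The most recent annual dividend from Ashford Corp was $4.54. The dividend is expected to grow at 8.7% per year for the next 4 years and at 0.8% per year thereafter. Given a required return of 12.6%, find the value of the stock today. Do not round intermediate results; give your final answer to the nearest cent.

$50.32

D_1 = 4.93498
D_2 = 5.36432
D_3 = 5.83102
D_4 = 6.33832
Terminal value at year 4: TV = D_4×(1+g_2)/(r−g_2) = 6.38902/0.118 = 54.14428
P_0 = D_1/(1+r)^1 + D_2/(1+r)^2 + D_3/(1+r)^3 + D_4/(1+r)^4 + TV/(1+r)^4
    = 4.38275 + 4.23095 + 4.08441 + 3.94294 + 33.68209 = 50.32315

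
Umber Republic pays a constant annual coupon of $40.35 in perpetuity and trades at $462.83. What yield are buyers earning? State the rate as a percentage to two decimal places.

8.72%

P = C/r ⇒ r = C/P = $40.35/$462.83 = 0.087181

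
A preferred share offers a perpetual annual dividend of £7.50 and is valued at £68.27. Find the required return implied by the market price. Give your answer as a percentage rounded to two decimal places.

10.99%

P = C/r ⇒ r = C/P = £7.50/£68.27 = 0.109858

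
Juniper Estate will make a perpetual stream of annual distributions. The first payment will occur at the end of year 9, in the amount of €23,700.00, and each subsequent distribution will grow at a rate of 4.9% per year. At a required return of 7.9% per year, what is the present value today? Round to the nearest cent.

Value at end of year 8: C₁ / (r − g) = €23,700.00 / (0.079 − 0.049) = €790,000.0000
Discount to today: PV = €790,000.0000 / (1 + 0.079)^8 = €790,000.0000 / 1.837264 = €429,987.21

€429987.21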